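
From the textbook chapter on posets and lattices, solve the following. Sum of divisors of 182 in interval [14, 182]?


Interval [14,182] in divisors of 182: [14, 182]
Sum = 196


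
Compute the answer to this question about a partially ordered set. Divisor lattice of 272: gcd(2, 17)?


Meet=gcd.
gcd(2,17)=1


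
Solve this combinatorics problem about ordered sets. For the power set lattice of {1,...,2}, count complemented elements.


An element a is complemented if some b has a meet b = bottom, a join b = top.
every subset A has complement S\A, so all elements are complemented.
Complemented elements: {}, {1}, {2}, {1,2}
Count: 4


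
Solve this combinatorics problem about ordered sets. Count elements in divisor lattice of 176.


Divisors of 176: [1, 2, 4, 8, 11, 16, 22, 44, 88, 176]
Count: 10


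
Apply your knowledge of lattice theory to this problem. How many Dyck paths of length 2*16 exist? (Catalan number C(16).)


C(n) = C(2n, n) / (n+1).
C(32, 16) = 601080390
C(16) = 601080390 / 17 = 35357670


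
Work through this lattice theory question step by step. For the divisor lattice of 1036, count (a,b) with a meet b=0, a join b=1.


Complement pair (a,b): a meet b = bottom, a join b = top.
Here: gcd(a,b)=1 and lcm(a,b)=1036, i.e. a*b=1036 with a,b coprime.
Pairs found: (1,1036), (4,259), (7,148), (28,37), ... (4 more)
Total ordered pairs: 8


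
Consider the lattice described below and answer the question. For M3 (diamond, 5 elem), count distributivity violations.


Distributive law: a ^ (b v c) = (a ^ b) v (a ^ c).
Check all 5^3 = 125 ordered triples (a,b,c).
  e.g. a=a1, b=a2, c=a3: lhs=a1 != rhs=0
  e.g. a=a1, b=a3, c=a2: lhs=a1 != rhs=0
Total violating triples: 6


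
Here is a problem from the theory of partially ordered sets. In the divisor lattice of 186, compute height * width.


Height = length of longest chain minus 1; width = size of largest antichain.
A maximum chain: 1 | 31 | 93 | 186  (height 3).
A maximum antichain: {2, 3, 31}  (width 3).
Product = 3 * 3 = 9


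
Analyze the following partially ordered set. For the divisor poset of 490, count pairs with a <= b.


The order relation is {(a,b) : a <= b}, reflexive so it includes (a,a).
Examples: (1,1), (1,10), (1,14), (1,2), (1,245), ...
Total ordered pairs: 54


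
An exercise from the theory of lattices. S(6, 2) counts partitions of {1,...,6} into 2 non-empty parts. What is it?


S(n,k) = k*S(n-1,k) + S(n-1,k-1).
S(5,2) = 15, S(5,1) = 1
S(6,2) = 2*15 + 1 = 30 + 1
S(6,2) = 31


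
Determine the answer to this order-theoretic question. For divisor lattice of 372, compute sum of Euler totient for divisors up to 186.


Divisors of 372 up to 186: [1, 2, 3, 4, 6, 12, 31, 62, 93, 124, 186]
phi values: [1, 1, 2, 2, 2, 4, 30, 30, 60, 60, 60]
Sum = 252


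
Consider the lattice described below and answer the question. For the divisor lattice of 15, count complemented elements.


An element a is complemented if some b has a meet b = bottom, a join b = top.
a is complemented iff gcd(a, n/a)=1, i.e. a is a unitary divisor of 15.
Complemented elements: 1, 3, 5, 15
Count: 4


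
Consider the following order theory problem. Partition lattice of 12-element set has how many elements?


B(n) = number of set partitions of an n-element set.
B(n) satisfies the recurrence: B(n+1) = sum_k C(n,k)*B(k).
B(12) = 4213597


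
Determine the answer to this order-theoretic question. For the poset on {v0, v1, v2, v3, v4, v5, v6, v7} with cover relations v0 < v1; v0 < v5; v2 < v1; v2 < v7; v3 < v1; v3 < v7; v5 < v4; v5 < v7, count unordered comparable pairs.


A comparable pair {a,b} has a < b or b < a in the order.
Count unordered pairs where one element is strictly below the other.
Examples: {v0,v1}, {v0,v4}, {v0,v5}, {v0,v7}, ...
Total comparable pairs: 10


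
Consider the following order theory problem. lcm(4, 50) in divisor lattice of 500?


Join=lcm.
gcd(4,50)=2
lcm=100


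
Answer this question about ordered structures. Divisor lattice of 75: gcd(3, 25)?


Meet=gcd.
gcd(3,25)=1


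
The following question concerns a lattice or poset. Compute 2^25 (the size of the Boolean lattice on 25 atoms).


Power set = 2^n.
2^25 = 33554432


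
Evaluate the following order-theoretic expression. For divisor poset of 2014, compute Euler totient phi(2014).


phi(n) = n * prod_{p|n} (1 - 1/p).
Prime divisors of 2014: [2, 19, 53]
phi(2014) = 2014 * (1 - 1/2) * (1 - 1/19) * (1 - 1/53)
phi(2014) = 936


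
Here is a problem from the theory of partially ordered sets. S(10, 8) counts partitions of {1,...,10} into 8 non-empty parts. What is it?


S(n,k) = k*S(n-1,k) + S(n-1,k-1).
S(9,8) = 36, S(9,7) = 462
S(10,8) = 8*36 + 462 = 288 + 462
S(10,8) = 750


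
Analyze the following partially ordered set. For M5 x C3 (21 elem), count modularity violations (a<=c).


Modular law: if a <= c then a v (b ^ c) = (a v b) ^ c.
Check all triples (a,b,c) with a <= c among 21 elements.
This lattice is modular (diamonds M_m and their chain-products are modular).
Total violating triples: 0


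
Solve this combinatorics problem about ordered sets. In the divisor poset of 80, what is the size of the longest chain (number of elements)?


A chain is a totally ordered subset; we count the number of elements in a maximum chain.
Compute, for each element x, the size of the longest chain ending at x:
  1: 1
  2: 2
  5: 2
  4: 3
  8: 4
  10: 3
  ...
A maximum chain: 1 < 2 < 4 < 8 < 16 < 80
Number of elements in the longest chain: 6


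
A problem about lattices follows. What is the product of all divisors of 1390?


Divisors of 1390: [1, 2, 5, 10, 139, 278, 695, 1390]
Product = n^(d(n)/2) = 1390^(8/2)
Product = 3733010410000


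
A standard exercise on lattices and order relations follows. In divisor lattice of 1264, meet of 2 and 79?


In a divisor lattice, meet = gcd (greatest common divisor).
By Euclidean algorithm or factoring: gcd(2,79) = 1


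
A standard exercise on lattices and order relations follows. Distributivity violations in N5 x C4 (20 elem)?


Distributive law: a ^ (b v c) = (a ^ b) v (a ^ c).
Check all 20^3 = 8000 ordered triples (a,b,c).
  e.g. a=(b,0), b=(a,0), c=(c,0): lhs=(b,0) != rhs=(a,0)
  e.g. a=(b,0), b=(a,0), c=(c,1): lhs=(b,0) != rhs=(a,0)
Total violating triples: 128


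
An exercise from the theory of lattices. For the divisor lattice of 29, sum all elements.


sigma(n) = sum of divisors.
Divisors of 29: [1, 29]
Sum = 30


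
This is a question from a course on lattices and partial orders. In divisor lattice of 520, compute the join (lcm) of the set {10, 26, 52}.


In a divisor lattice, join = lcm (least common multiple).
Compute lcm iteratively: start with first element, then lcm(current, next).
Elements: [10, 26, 52]
lcm(10,26) = 130
lcm(130,52) = 260
Final lcm = 260


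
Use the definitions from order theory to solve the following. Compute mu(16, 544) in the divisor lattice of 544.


In a divisor lattice, mu(a,b) = mu(b/a) where mu is the classical Mobius function.
b/a = 544/16 = 34
Prime factorization of 34: primes [2, 17]
34 is squarefree with 2 prime factor(s), so mu(34) = (-1)^2 = 1


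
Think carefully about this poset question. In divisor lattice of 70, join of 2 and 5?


In a divisor lattice, join = lcm (least common multiple).
gcd(2,5) = 1
lcm(2,5) = 2*5/gcd = 10/1 = 10


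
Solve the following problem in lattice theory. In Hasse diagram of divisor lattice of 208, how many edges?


A cover relation a -< b holds when a < b with no c strictly between.
Cover relations:
  1 -< 2
  1 -< 13
  2 -< 4
  2 -< 26
  4 -< 8
  4 -< 52
  8 -< 16
  8 -< 104
  ...5 more
Total: 13


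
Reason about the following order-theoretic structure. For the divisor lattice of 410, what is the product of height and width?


Height = length of longest chain minus 1; width = size of largest antichain.
A maximum chain: 1 | 41 | 205 | 410  (height 3).
A maximum antichain: {2, 5, 41}  (width 3).
Product = 3 * 3 = 9


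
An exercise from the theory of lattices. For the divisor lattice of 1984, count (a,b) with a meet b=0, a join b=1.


Complement pair (a,b): a meet b = bottom, a join b = top.
Here: gcd(a,b)=1 and lcm(a,b)=1984, i.e. a*b=1984 with a,b coprime.
Pairs found: (1,1984), (31,64), (64,31), (1984,1)
Total ordered pairs: 4


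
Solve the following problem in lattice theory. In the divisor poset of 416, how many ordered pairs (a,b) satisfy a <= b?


The order relation is {(a,b) : a <= b}, reflexive so it includes (a,a).
Examples: (1,1), (1,104), (1,13), (1,16), (1,2), ...
Total ordered pairs: 63


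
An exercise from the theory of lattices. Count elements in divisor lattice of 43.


Divisors of 43: [1, 43]
Count: 2


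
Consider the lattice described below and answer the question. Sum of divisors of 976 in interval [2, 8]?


Interval [2,8] in divisors of 976: [2, 4, 8]
Sum = 14


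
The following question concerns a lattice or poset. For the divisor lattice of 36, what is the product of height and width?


Height = length of longest chain minus 1; width = size of largest antichain.
A maximum chain: 1 | 3 | 9 | 18 | 36  (height 4).
A maximum antichain: {4, 6, 9}  (width 3).
Product = 4 * 3 = 12


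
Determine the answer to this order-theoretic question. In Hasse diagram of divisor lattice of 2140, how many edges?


A cover relation a -< b holds when a < b with no c strictly between.
Cover relations:
  1 -< 2
  1 -< 5
  1 -< 107
  2 -< 4
  2 -< 10
  2 -< 214
  4 -< 20
  4 -< 428
  ...12 more
Total: 20


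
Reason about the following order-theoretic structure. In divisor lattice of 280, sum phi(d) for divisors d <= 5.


Divisors of 280 up to 5: [1, 2, 4, 5]
phi values: [1, 1, 2, 4]
Sum = 8


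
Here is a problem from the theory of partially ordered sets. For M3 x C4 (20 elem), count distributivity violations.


Distributive law: a ^ (b v c) = (a ^ b) v (a ^ c).
Check all 20^3 = 8000 ordered triples (a,b,c).
  e.g. a=(a1,0), b=(a2,0), c=(a3,0): lhs=(a1,0) != rhs=(0,0)
  e.g. a=(a1,0), b=(a2,0), c=(a3,1): lhs=(a1,0) != rhs=(0,0)
Total violating triples: 384


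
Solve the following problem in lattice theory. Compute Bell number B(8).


B(n) = number of set partitions of an n-element set.
B(n) satisfies the recurrence: B(n+1) = sum_k C(n,k)*B(k).
B(8) = 4140


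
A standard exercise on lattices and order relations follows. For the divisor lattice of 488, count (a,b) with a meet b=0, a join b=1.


Complement pair (a,b): a meet b = bottom, a join b = top.
Here: gcd(a,b)=1 and lcm(a,b)=488, i.e. a*b=488 with a,b coprime.
Pairs found: (1,488), (8,61), (61,8), (488,1)
Total ordered pairs: 4


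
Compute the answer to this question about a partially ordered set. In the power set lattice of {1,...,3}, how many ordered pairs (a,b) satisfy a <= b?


The order relation is {(a,b) : a <= b}, reflexive so it includes (a,a).
Examples: ({},{}), ({},{1,2}), ({},{1,2,3}), ({},{1,3}), ({},{1}), ...
Total ordered pairs: 27


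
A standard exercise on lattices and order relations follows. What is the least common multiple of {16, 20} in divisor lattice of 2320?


In a divisor lattice, join = lcm (least common multiple).
Compute lcm iteratively: start with first element, then lcm(current, next).
Elements: [16, 20]
lcm(16,20) = 80
Final lcm = 80


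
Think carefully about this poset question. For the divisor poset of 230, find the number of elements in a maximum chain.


A chain is a totally ordered subset; we count the number of elements in a maximum chain.
Compute, for each element x, the size of the longest chain ending at x:
  1: 1
  2: 2
  5: 2
  23: 2
  10: 3
  46: 3
  ...
A maximum chain: 1 < 2 < 10 < 230
Number of elements in the longest chain: 4


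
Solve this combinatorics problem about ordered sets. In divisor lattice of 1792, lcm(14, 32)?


Join=lcm.
gcd(14,32)=2
lcm=224


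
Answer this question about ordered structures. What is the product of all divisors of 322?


Divisors of 322: [1, 2, 7, 14, 23, 46, 161, 322]
Product = n^(d(n)/2) = 322^(8/2)
Product = 10750371856


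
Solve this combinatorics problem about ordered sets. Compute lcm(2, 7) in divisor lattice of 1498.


In a divisor lattice, join = lcm (least common multiple).
gcd(2,7) = 1
lcm(2,7) = 2*7/gcd = 14/1 = 14


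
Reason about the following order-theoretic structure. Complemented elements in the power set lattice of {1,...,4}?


An element a is complemented if some b has a meet b = bottom, a join b = top.
every subset A has complement S\A, so all elements are complemented.
Complemented elements: {}, {1}, {2}, {3}, {4}, {1,2}, ... (10 more)
Count: 16


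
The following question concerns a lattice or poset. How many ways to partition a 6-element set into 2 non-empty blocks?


S(n,k) = k*S(n-1,k) + S(n-1,k-1).
S(5,2) = 15, S(5,1) = 1
S(6,2) = 2*15 + 1 = 30 + 1
S(6,2) = 31


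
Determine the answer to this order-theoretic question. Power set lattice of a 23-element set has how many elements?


Power set = 2^n.
2^23 = 8388608


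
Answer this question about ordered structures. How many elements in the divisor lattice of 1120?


Divisors of 1120: [1, 2, 4, 5, 7, 8, 10, 14, 16, 20, 28, 32, 35, 40, 56, 70, 80, 112, 140, 160, 224, 280, 560, 1120]
Count: 24


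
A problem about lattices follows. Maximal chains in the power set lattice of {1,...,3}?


A maximal chain goes from the minimum element to a maximal element via cover relations.
Counting all min-to-max paths in the cover graph.
Total maximal chains: 6


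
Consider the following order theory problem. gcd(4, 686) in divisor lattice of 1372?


Meet=gcd.
gcd(4,686)=2


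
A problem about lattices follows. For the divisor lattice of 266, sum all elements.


sigma(n) = sum of divisors.
Divisors of 266: [1, 2, 7, 14, 19, 38, 133, 266]
Sum = 480


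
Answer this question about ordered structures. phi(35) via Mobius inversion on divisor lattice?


phi(n) = n * prod_{p|n} (1 - 1/p).
Prime divisors of 35: [5, 7]
phi(35) = 35 * (1 - 1/5) * (1 - 1/7)
phi(35) = 24


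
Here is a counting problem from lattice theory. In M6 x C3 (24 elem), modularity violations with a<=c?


Modular law: if a <= c then a v (b ^ c) = (a v b) ^ c.
Check all triples (a,b,c) with a <= c among 24 elements.
This lattice is modular (diamonds M_m and their chain-products are modular).
Total violating triples: 0


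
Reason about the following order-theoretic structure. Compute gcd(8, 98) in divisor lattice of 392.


In a divisor lattice, meet = gcd (greatest common divisor).
By Euclidean algorithm or factoring: gcd(8,98) = 2


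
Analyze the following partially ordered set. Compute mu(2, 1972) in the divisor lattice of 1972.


In a divisor lattice, mu(a,b) = mu(b/a) where mu is the classical Mobius function.
b/a = 1972/2 = 986
Prime factorization of 986: primes [2, 17, 29]
986 is squarefree with 3 prime factor(s), so mu(986) = (-1)^3 = -1


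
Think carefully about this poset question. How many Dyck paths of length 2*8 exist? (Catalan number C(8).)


C(n) = C(2n, n) / (n+1).
C(16, 8) = 12870
C(8) = 12870 / 9 = 1430


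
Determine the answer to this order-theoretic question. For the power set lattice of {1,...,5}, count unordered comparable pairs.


A comparable pair {a,b} has a < b or b < a in the order.
Count unordered pairs where one element is strictly below the other.
Examples: {{},{1}}, {{},{2}}, {{},{3}}, {{},{4}}, ...
Total comparable pairs: 211


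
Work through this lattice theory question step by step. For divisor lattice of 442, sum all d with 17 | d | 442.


Interval [17,442] in divisors of 442: [17, 34, 221, 442]
Sum = 714


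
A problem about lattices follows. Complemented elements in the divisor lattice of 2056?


An element a is complemented if some b has a meet b = bottom, a join b = top.
a is complemented iff gcd(a, n/a)=1, i.e. a is a unitary divisor of 2056.
Complemented elements: 1, 8, 257, 2056
Count: 4


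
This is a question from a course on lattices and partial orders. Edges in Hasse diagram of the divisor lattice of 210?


A cover relation a -< b holds when a < b with no c strictly between.
Cover relations:
  1 -< 2
  1 -< 3
  1 -< 5
  1 -< 7
  2 -< 6
  2 -< 10
  2 -< 14
  3 -< 6
  ...24 more
Total: 32


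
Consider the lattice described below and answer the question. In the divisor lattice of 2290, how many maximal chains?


A maximal chain goes from the minimum element to a maximal element via cover relations.
Counting all min-to-max paths in the cover graph.
Total maximal chains: 6


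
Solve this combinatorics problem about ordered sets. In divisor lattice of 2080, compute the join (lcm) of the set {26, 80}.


In a divisor lattice, join = lcm (least common multiple).
Compute lcm iteratively: start with first element, then lcm(current, next).
Elements: [26, 80]
lcm(26,80) = 1040
Final lcm = 1040


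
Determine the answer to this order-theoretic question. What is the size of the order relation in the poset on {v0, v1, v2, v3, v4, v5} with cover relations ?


The order relation is {(a,b) : a <= b}, reflexive so it includes (a,a).
Examples: (v0,v0), (v1,v1), (v2,v2), (v3,v3), (v4,v4), ...
Total ordered pairs: 6


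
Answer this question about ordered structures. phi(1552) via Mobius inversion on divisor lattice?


phi(n) = n * prod_{p|n} (1 - 1/p).
Prime divisors of 1552: [2, 97]
phi(1552) = 1552 * (1 - 1/2) * (1 - 1/97)
phi(1552) = 768


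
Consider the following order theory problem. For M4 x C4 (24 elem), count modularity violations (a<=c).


Modular law: if a <= c then a v (b ^ c) = (a v b) ^ c.
Check all triples (a,b,c) with a <= c among 24 elements.
This lattice is modular (diamonds M_m and their chain-products are modular).
Total violating triples: 0


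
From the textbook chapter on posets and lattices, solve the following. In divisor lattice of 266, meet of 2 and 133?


In a divisor lattice, meet = gcd (greatest common divisor).
By Euclidean algorithm or factoring: gcd(2,133) = 1


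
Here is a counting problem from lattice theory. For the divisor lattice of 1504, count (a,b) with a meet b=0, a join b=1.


Complement pair (a,b): a meet b = bottom, a join b = top.
Here: gcd(a,b)=1 and lcm(a,b)=1504, i.e. a*b=1504 with a,b coprime.
Pairs found: (1,1504), (32,47), (47,32), (1504,1)
Total ordered pairs: 4


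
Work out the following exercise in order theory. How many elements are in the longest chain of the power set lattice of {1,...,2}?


A chain is a totally ordered subset; we count the number of elements in a maximum chain.
Compute, for each element x, the size of the longest chain ending at x:
  {}: 1
  {1}: 2
  {2}: 2
  {1,2}: 3
A maximum chain: {} < {1} < {1,2}
Number of elements in the longest chain: 3


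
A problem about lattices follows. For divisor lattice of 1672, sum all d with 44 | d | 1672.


Interval [44,1672] in divisors of 1672: [44, 88, 836, 1672]
Sum = 2640


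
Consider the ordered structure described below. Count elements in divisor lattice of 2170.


Divisors of 2170: [1, 2, 5, 7, 10, 14, 31, 35, 62, 70, 155, 217, 310, 434, 1085, 2170]
Count: 16


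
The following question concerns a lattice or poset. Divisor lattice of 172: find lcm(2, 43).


In a divisor lattice, join = lcm (least common multiple).
gcd(2,43) = 1
lcm(2,43) = 2*43/gcd = 86/1 = 86


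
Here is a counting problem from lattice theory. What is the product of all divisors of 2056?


Divisors of 2056: [1, 2, 4, 8, 257, 514, 1028, 2056]
Product = n^(d(n)/2) = 2056^(8/2)
Product = 17868678762496


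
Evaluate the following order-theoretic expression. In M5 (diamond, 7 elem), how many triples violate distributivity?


Distributive law: a ^ (b v c) = (a ^ b) v (a ^ c).
Check all 7^3 = 343 ordered triples (a,b,c).
  e.g. a=a1, b=a2, c=a3: lhs=a1 != rhs=0
  e.g. a=a1, b=a2, c=a4: lhs=a1 != rhs=0
Total violating triples: 60


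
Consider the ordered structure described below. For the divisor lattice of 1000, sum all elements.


sigma(n) = sum of divisors.
Divisors of 1000: [1, 2, 4, 5, 8, 10, 20, 25, 40, 50, 100, 125, 200, 250, 500, 1000]
Sum = 2340


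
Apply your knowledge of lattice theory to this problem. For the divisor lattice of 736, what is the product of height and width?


Height = length of longest chain minus 1; width = size of largest antichain.
A maximum chain: 1 | 23 | 46 | 92 | 184 | 368 | 736  (height 6).
A maximum antichain: {2, 23}  (width 2).
Product = 6 * 2 = 12


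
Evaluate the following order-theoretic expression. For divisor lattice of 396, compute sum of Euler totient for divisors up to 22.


Divisors of 396 up to 22: [1, 2, 3, 4, 6, 9, 11, 12, 18, 22]
phi values: [1, 1, 2, 2, 2, 6, 10, 4, 6, 10]
Sum = 44


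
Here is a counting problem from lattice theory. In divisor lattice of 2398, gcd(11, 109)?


Meet=gcd.
gcd(11,109)=1


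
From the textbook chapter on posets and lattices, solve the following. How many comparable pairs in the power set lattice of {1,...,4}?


A comparable pair {a,b} has a < b or b < a in the order.
Count unordered pairs where one element is strictly below the other.
Examples: {{},{1}}, {{},{2}}, {{},{3}}, {{},{4}}, ...
Total comparable pairs: 65


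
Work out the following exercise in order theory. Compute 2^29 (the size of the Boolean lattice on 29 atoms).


Power set = 2^n.
2^29 = 536870912


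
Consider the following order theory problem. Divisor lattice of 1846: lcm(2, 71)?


Join=lcm.
gcd(2,71)=1
lcm=142


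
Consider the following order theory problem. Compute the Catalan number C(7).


C(n) = C(2n, n) / (n+1).
C(14, 7) = 3432
C(7) = 3432 / 8 = 429


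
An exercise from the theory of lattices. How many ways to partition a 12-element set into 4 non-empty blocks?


S(n,k) = k*S(n-1,k) + S(n-1,k-1).
S(11,4) = 145750, S(11,3) = 28501
S(12,4) = 4*145750 + 28501 = 583000 + 28501
S(12,4) = 611501


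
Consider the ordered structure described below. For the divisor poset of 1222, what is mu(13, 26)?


In a divisor lattice, mu(a,b) = mu(b/a) where mu is the classical Mobius function.
b/a = 26/13 = 2
Prime factorization of 2: primes [2]
2 is squarefree with 1 prime factor(s), so mu(2) = (-1)^1 = -1


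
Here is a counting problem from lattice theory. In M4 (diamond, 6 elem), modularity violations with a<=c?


Modular law: if a <= c then a v (b ^ c) = (a v b) ^ c.
Check all triples (a,b,c) with a <= c among 6 elements.
This lattice is modular (diamonds M_m and their chain-products are modular).
Total violating triples: 0


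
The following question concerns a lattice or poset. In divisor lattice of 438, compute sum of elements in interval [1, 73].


Interval [1,73] in divisors of 438: [1, 73]
Sum = 74


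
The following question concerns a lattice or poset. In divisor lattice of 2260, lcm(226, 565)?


Join=lcm.
gcd(226,565)=113
lcm=1130


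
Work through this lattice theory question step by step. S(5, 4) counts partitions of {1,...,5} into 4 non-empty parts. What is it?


S(n,k) = k*S(n-1,k) + S(n-1,k-1).
S(4,4) = 1, S(4,3) = 6
S(5,4) = 4*1 + 6 = 4 + 6
S(5,4) = 10


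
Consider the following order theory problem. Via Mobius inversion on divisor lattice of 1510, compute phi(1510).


phi(n) = n * prod_{p|n} (1 - 1/p).
Prime divisors of 1510: [2, 5, 151]
phi(1510) = 1510 * (1 - 1/2) * (1 - 1/5) * (1 - 1/151)
phi(1510) = 600


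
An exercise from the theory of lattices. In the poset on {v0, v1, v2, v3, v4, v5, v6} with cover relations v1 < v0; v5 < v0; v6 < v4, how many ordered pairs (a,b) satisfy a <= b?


The order relation is {(a,b) : a <= b}, reflexive so it includes (a,a).
Examples: (v0,v0), (v1,v0), (v1,v1), (v2,v2), (v3,v3), ...
Total ordered pairs: 10


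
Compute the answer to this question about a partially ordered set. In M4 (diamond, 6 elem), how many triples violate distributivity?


Distributive law: a ^ (b v c) = (a ^ b) v (a ^ c).
Check all 6^3 = 216 ordered triples (a,b,c).
  e.g. a=a1, b=a2, c=a3: lhs=a1 != rhs=0
  e.g. a=a1, b=a2, c=a4: lhs=a1 != rhs=0
Total violating triples: 24


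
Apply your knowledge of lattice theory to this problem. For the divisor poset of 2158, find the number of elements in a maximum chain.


A chain is a totally ordered subset; we count the number of elements in a maximum chain.
Compute, for each element x, the size of the longest chain ending at x:
  1: 1
  2: 2
  13: 2
  83: 2
  26: 3
  166: 3
  ...
A maximum chain: 1 < 2 < 26 < 2158
Number of elements in the longest chain: 4


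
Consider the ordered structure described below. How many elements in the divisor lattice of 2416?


Divisors of 2416: [1, 2, 4, 8, 16, 151, 302, 604, 1208, 2416]
Count: 10


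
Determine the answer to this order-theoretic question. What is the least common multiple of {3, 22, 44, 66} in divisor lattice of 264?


In a divisor lattice, join = lcm (least common multiple).
Compute lcm iteratively: start with first element, then lcm(current, next).
Elements: [3, 22, 44, 66]
lcm(3,22) = 66
lcm(66,44) = 132
lcm(132,66) = 132
Final lcm = 132


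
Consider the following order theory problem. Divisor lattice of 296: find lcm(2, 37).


In a divisor lattice, join = lcm (least common multiple).
gcd(2,37) = 1
lcm(2,37) = 2*37/gcd = 74/1 = 74


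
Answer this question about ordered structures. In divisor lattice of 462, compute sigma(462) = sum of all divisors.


sigma(n) = sum of divisors.
Divisors of 462: [1, 2, 3, 6, 7, 11, 14, 21, 22, 33, 42, 66, 77, 154, 231, 462]
Sum = 1152


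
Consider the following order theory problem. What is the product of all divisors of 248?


Divisors of 248: [1, 2, 4, 8, 31, 62, 124, 248]
Product = n^(d(n)/2) = 248^(8/2)
Product = 3782742016


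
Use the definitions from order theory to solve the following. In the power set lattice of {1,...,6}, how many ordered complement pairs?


Complement pair (a,b): a meet b = bottom, a join b = top.
Here: A intersect B = {} and A union B = {1,...,6}.
Pairs found: ({},{1,2,3,4,5,6}), ({1},{2,3,4,5,6}), ({2},{1,3,4,5,6}), ({3},{1,2,4,5,6}), ... (60 more)
Total ordered pairs: 64


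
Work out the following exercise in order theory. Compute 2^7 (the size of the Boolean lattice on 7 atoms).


Power set = 2^n.
2^7 = 128


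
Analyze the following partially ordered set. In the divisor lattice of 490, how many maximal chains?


A maximal chain goes from the minimum element to a maximal element via cover relations.
Counting all min-to-max paths in the cover graph.
Total maximal chains: 12


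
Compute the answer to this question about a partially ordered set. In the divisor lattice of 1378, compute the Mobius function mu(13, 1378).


In a divisor lattice, mu(a,b) = mu(b/a) where mu is the classical Mobius function.
b/a = 1378/13 = 106
Prime factorization of 106: primes [2, 53]
106 is squarefree with 2 prime factor(s), so mu(106) = (-1)^2 = 1


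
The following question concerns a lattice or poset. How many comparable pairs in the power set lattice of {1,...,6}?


A comparable pair {a,b} has a < b or b < a in the order.
Count unordered pairs where one element is strictly below the other.
Examples: {{},{1}}, {{},{2}}, {{},{3}}, {{},{4}}, ...
Total comparable pairs: 665


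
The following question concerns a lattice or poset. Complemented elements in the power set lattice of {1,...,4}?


An element a is complemented if some b has a meet b = bottom, a join b = top.
every subset A has complement S\A, so all elements are complemented.
Complemented elements: {}, {1}, {2}, {3}, {4}, {1,2}, ... (10 more)
Count: 16


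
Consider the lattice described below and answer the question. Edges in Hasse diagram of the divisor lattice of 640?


A cover relation a -< b holds when a < b with no c strictly between.
Cover relations:
  1 -< 2
  1 -< 5
  2 -< 4
  2 -< 10
  4 -< 8
  4 -< 20
  5 -< 10
  8 -< 16
  ...14 more
Total: 22


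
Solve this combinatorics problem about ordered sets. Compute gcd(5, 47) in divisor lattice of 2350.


In a divisor lattice, meet = gcd (greatest common divisor).
By Euclidean algorithm or factoring: gcd(5,47) = 1


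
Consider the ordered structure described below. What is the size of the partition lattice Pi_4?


B(n) = number of set partitions of an n-element set.
B(n) satisfies the recurrence: B(n+1) = sum_k C(n,k)*B(k).
B(4) = 15


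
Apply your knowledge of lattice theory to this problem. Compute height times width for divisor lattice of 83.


Height = length of longest chain minus 1; width = size of largest antichain.
A maximum chain: 1 | 83  (height 1).
A maximum antichain: {1}  (width 1).
Product = 1 * 1 = 1


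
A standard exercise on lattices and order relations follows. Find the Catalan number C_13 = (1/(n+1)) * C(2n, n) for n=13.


C(n) = C(2n, n) / (n+1).
C(26, 13) = 10400600
C(13) = 10400600 / 14 = 742900


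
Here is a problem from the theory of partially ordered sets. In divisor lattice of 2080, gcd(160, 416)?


Meet=gcd.
gcd(160,416)=32


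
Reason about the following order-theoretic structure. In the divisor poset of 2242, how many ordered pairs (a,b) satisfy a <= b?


The order relation is {(a,b) : a <= b}, reflexive so it includes (a,a).
Examples: (1,1), (1,1121), (1,118), (1,19), (1,2), ...
Total ordered pairs: 27


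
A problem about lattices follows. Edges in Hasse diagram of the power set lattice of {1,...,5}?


A cover relation a -< b holds when a < b with no c strictly between.
Cover relations:
  {} -< {1}
  {} -< {2}
  {} -< {3}
  {} -< {4}
  {} -< {5}
  {1} -< {1,2}
  {1} -< {1,3}
  {1} -< {1,4}
  ...72 more
Total: 80


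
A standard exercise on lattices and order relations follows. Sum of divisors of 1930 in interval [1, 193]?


Interval [1,193] in divisors of 1930: [1, 193]
Sum = 194


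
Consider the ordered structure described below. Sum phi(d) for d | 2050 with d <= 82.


Divisors of 2050 up to 82: [1, 2, 5, 10, 25, 41, 50, 82]
phi values: [1, 1, 4, 4, 20, 40, 20, 40]
Sum = 130


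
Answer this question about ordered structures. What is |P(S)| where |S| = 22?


Power set = 2^n.
2^22 = 4194304


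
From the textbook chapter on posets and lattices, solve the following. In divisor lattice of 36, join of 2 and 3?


In a divisor lattice, join = lcm (least common multiple).
gcd(2,3) = 1
lcm(2,3) = 2*3/gcd = 6/1 = 6


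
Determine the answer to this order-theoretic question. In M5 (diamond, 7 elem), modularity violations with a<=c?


Modular law: if a <= c then a v (b ^ c) = (a v b) ^ c.
Check all triples (a,b,c) with a <= c among 7 elements.
This lattice is modular (diamonds M_m and their chain-products are modular).
Total violating triples: 0


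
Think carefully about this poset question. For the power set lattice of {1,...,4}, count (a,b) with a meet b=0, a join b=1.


Complement pair (a,b): a meet b = bottom, a join b = top.
Here: A intersect B = {} and A union B = {1,...,4}.
Pairs found: ({},{1,2,3,4}), ({1},{2,3,4}), ({2},{1,3,4}), ({3},{1,2,4}), ... (12 more)
Total ordered pairs: 16


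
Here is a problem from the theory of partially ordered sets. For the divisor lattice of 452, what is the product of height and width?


Height = length of longest chain minus 1; width = size of largest antichain.
A maximum chain: 1 | 113 | 226 | 452  (height 3).
A maximum antichain: {2, 113}  (width 2).
Product = 3 * 2 = 6


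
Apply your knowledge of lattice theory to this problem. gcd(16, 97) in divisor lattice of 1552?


Meet=gcd.
gcd(16,97)=1


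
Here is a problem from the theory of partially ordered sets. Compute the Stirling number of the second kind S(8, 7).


S(n,k) = k*S(n-1,k) + S(n-1,k-1).
S(7,7) = 1, S(7,6) = 21
S(8,7) = 7*1 + 21 = 7 + 21
S(8,7) = 28


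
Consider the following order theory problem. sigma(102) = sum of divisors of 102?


sigma(n) = sum of divisors.
Divisors of 102: [1, 2, 3, 6, 17, 34, 51, 102]
Sum = 216


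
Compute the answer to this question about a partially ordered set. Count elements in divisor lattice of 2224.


Divisors of 2224: [1, 2, 4, 8, 16, 139, 278, 556, 1112, 2224]
Count: 10


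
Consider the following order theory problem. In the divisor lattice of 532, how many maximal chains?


A maximal chain goes from the minimum element to a maximal element via cover relations.
Counting all min-to-max paths in the cover graph.
Total maximal chains: 12


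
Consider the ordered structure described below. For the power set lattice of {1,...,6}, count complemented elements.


An element a is complemented if some b has a meet b = bottom, a join b = top.
every subset A has complement S\A, so all elements are complemented.
Complemented elements: {}, {1}, {2}, {3}, {4}, {5}, ... (58 more)
Count: 64


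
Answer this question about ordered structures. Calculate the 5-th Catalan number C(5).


C(n) = C(2n, n) / (n+1).
C(10, 5) = 252
C(5) = 252 / 6 = 42


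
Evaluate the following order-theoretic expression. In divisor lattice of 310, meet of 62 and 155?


In a divisor lattice, meet = gcd (greatest common divisor).
By Euclidean algorithm or factoring: gcd(62,155) = 31


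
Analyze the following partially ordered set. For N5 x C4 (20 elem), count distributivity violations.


Distributive law: a ^ (b v c) = (a ^ b) v (a ^ c).
Check all 20^3 = 8000 ordered triples (a,b,c).
  e.g. a=(b,0), b=(a,0), c=(c,0): lhs=(b,0) != rhs=(a,0)
  e.g. a=(b,0), b=(a,0), c=(c,1): lhs=(b,0) != rhs=(a,0)
Total violating triples: 128


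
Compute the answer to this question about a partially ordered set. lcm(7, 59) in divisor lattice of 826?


Join=lcm.
gcd(7,59)=1
lcm=413


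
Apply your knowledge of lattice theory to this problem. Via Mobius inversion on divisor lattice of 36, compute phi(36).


phi(n) = n * prod_{p|n} (1 - 1/p).
Prime divisors of 36: [2, 3]
phi(36) = 36 * (1 - 1/2) * (1 - 1/3)
phi(36) = 12


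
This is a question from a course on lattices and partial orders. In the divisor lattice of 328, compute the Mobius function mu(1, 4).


In a divisor lattice, mu(a,b) = mu(b/a) where mu is the classical Mobius function.
b/a = 4/1 = 4
Prime factorization of 4: primes [2]
4 is not squarefree, so mu(4) = 0


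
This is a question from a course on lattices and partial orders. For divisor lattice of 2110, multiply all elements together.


Divisors of 2110: [1, 2, 5, 10, 211, 422, 1055, 2110]
Product = n^(d(n)/2) = 2110^(8/2)
Product = 19821194410000


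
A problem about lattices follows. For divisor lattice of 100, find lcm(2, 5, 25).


In a divisor lattice, join = lcm (least common multiple).
Compute lcm iteratively: start with first element, then lcm(current, next).
Elements: [2, 5, 25]
lcm(2,5) = 10
lcm(10,25) = 50
Final lcm = 50


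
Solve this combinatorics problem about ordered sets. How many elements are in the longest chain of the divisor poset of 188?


A chain is a totally ordered subset; we count the number of elements in a maximum chain.
Compute, for each element x, the size of the longest chain ending at x:
  1: 1
  2: 2
  47: 2
  4: 3
  94: 3
  188: 4
A maximum chain: 1 < 2 < 4 < 188
Number of elements in the longest chain: 4


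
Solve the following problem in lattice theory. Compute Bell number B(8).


B(n) = number of set partitions of an n-element set.
B(n) satisfies the recurrence: B(n+1) = sum_k C(n,k)*B(k).
B(8) = 4140


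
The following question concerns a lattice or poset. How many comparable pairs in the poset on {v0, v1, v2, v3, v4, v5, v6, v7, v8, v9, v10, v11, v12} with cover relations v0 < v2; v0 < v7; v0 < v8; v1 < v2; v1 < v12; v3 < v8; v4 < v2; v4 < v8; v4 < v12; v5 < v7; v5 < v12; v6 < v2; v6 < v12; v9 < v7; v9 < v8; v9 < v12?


A comparable pair {a,b} has a < b or b < a in the order.
Count unordered pairs where one element is strictly below the other.
Examples: {v0,v2}, {v0,v7}, {v0,v8}, {v1,v2}, ...
Total comparable pairs: 16


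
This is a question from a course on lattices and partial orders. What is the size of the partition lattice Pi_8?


B(n) = number of set partitions of an n-element set.
B(n) satisfies the recurrence: B(n+1) = sum_k C(n,k)*B(k).
B(8) = 4140


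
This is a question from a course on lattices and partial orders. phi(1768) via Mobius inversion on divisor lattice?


phi(n) = n * prod_{p|n} (1 - 1/p).
Prime divisors of 1768: [2, 13, 17]
phi(1768) = 1768 * (1 - 1/2) * (1 - 1/13) * (1 - 1/17)
phi(1768) = 768


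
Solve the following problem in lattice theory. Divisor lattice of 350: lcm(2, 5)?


Join=lcm.
gcd(2,5)=1
lcm=10


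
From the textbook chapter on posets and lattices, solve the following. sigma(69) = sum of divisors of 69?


sigma(n) = sum of divisors.
Divisors of 69: [1, 3, 23, 69]
Sum = 96


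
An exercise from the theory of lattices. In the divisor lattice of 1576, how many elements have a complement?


An element a is complemented if some b has a meet b = bottom, a join b = top.
a is complemented iff gcd(a, n/a)=1, i.e. a is a unitary divisor of 1576.
Complemented elements: 1, 8, 197, 1576
Count: 4


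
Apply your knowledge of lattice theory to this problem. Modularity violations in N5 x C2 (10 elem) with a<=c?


Modular law: if a <= c then a v (b ^ c) = (a v b) ^ c.
Check all triples (a,b,c) with a <= c among 10 elements.
  e.g. a=(a,0), b=(c,0), c=(b,0): lhs=(a,0) != rhs=(b,0)
  e.g. a=(a,0), b=(c,1), c=(b,0): lhs=(a,0) != rhs=(b,0)
Total violating triples: 6


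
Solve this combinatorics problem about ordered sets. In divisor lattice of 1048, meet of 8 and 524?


In a divisor lattice, meet = gcd (greatest common divisor).
By Euclidean algorithm or factoring: gcd(8,524) = 4


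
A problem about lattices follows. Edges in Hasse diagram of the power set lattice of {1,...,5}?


A cover relation a -< b holds when a < b with no c strictly between.
Cover relations:
  {} -< {1}
  {} -< {2}
  {} -< {3}
  {} -< {4}
  {} -< {5}
  {1} -< {1,2}
  {1} -< {1,3}
  {1} -< {1,4}
  ...72 more
Total: 80


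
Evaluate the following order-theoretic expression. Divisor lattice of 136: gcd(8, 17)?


Meet=gcd.
gcd(8,17)=1


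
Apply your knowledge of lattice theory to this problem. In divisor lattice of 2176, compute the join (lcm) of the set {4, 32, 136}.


In a divisor lattice, join = lcm (least common multiple).
Compute lcm iteratively: start with first element, then lcm(current, next).
Elements: [4, 32, 136]
lcm(4,32) = 32
lcm(32,136) = 544
Final lcm = 544


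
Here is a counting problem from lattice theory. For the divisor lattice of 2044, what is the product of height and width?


Height = length of longest chain minus 1; width = size of largest antichain.
A maximum chain: 1 | 73 | 511 | 1022 | 2044  (height 4).
A maximum antichain: {4, 14, 146, 511}  (width 4).
Product = 4 * 4 = 16


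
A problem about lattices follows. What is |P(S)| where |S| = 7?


Power set = 2^n.
2^7 = 128


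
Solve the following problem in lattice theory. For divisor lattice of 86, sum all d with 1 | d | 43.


Interval [1,43] in divisors of 86: [1, 43]
Sum = 44


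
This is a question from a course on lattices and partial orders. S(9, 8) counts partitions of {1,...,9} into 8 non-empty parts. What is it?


S(n,k) = k*S(n-1,k) + S(n-1,k-1).
S(8,8) = 1, S(8,7) = 28
S(9,8) = 8*1 + 28 = 8 + 28
S(9,8) = 36


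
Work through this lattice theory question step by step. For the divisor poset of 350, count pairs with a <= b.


The order relation is {(a,b) : a <= b}, reflexive so it includes (a,a).
Examples: (1,1), (1,10), (1,14), (1,175), (1,2), ...
Total ordered pairs: 54


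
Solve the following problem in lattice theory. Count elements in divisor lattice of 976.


Divisors of 976: [1, 2, 4, 8, 16, 61, 122, 244, 488, 976]
Count: 10
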